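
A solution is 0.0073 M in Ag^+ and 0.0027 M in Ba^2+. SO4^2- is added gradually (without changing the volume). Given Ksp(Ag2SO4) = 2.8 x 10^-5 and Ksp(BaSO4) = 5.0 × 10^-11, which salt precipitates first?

BaSO4

Each salt begins to precipitate when Q = Ksp, i.e. when [SO4^2-] reaches its threshold.
For Ag2SO4: 2.8 x 10^-5 = (0.0073)^2 × [SO4^2-]  ⇒  [SO4^2-] = 5.3 × 10^-1 M.
For BaSO4: 5.0 × 10^-11 = 0.0027 × [SO4^2-]  ⇒  [SO4^2-] = 1.9 x 10^-8 M.
The salt with the lower threshold [SO4^2-] precipitates first: BaSO4.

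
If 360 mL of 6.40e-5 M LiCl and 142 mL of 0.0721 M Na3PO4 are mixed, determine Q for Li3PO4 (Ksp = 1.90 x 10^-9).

1.97e-15

Total volume = 360 + 142 = 502 mL.
[Li^+] = 6.40 × 10^-5 × (360/502) = 4.590 x 10^-5 M
[PO4^3-] = 7.21 x 10^-2 × (142/502) = 2.039 × 10^-2 M
Li3PO4(s) ⇌ 3 Li^+(aq) + PO4^3-(aq), so Q = [Li^+]^3[PO4^3-]
Q = (4.590 × 10^-5)^3(2.039 × 10^-2) = 1.97 x 10^-15
Q < Ksp, so no precipitate of Li3PO4 forms.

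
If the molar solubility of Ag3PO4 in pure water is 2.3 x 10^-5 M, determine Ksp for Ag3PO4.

Ksp ≈ 7.6e-18

Ag3PO4(s) ⇌ 3 Ag^+(aq) + PO4^3-(aq)
With molar solubility s: [Ag^+] = 3s, [PO4^3-] = s.
Ksp = [Ag^+]^3[PO4^3-]
So Ksp = (3s)^3 × s = 27s^4
With s = 2.3 x 10^-5: Ksp = 7.6 x 10^-18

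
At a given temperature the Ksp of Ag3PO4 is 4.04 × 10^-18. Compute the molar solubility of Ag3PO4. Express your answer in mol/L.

Ag3PO4(s) ⇌ 3 Ag^+ + PO4^3-
Ksp = [Ag^+]^3[PO4^3-]
For each mole of Ag3PO4 that dissolves: [Ag^+] = 3s, [PO4^3-] = s.
Ksp = (3s)^3s = 27s^4
Solving, s = (4.04 × 10^-18/27)^(1/4) = 1.97 x 10^-5 M

s = 1.97e-5 M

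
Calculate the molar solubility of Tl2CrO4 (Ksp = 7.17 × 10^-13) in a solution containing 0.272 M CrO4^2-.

s = 8.12 × 10^-7 M

Tl2CrO4(s) <=> 2 Tl^+(aq) + CrO4^2-(aq)
Ksp = [Tl^+]^2[CrO4^2-]
Let s = moles of Tl2CrO4 that dissolve per litre. [Tl^+] = 2s, [CrO4^2-] = 0.272 + s ≈ 0.272 (Ksp is small, so little additional dissolves).
Ksp ≈ (2s)^2 × 0.272
s = 8.12 × 10^-7 M
Check: s = 8.1 × 10^-7 ≪ 0.272, so the approximation is valid.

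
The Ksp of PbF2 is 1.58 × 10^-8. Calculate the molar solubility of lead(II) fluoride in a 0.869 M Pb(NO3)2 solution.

PbF2(s) ⇌ Pb^2+ + 2 F^-
Ksp = [Pb^2+][F^-]^2
Let s = moles of PbF2 that dissolve per litre. [Pb^2+] = 0.869 + s ≈ 0.869, [F^-] = 2s (Ksp is small, so little additional dissolves).
Ksp ≈ 0.869 × (2s)^2
s = 6.74 x 10^-5 M
Check: s = 6.7 × 10^-5 ≪ 0.869, so the approximation is valid.

s = 6.74 × 10^-5 M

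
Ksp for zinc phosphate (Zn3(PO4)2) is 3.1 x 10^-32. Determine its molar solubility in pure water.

s ≈ 2.0 × 10^-7 M

Zn3(PO4)2(s) ⇌ 3 Zn^2+ + 2 PO4^3-
Ksp = [Zn^2+]^3[PO4^3-]^2
For each mole of Zn3(PO4)2 that dissolves: [Zn^2+] = 3s, [PO4^3-] = 2s.
So Ksp = (3s)^3 × (2s)^2 = 108s^5
s = (3.1 x 10^-32 / 108)^(1/5) = 2.0 × 10^-7 M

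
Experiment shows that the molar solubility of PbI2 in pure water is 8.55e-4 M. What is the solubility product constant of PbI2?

Ksp = 2.50e-9

PbI2(s) <=> Pb^2+ + 2 I^-
Let s = molar solubility. Then [Pb^2+] = s and [I^-] = 2s.
Ksp = [Pb^2+][I^-]^2
So Ksp = s × (2s)^2 = 4s^3
With s = 8.55 × 10^-4: Ksp = 2.50 x 10^-9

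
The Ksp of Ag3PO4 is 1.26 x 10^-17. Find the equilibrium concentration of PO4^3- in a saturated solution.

2.61 x 10^-5 M

Ag3PO4(s) <=> 3 Ag^+(aq) + PO4^3-(aq)
Ksp = [Ag^+]^3[PO4^3-]
Let s = molar solubility. Then [Ag^+] = 3s and [PO4^3-] = s.
Ksp = (3s)^3s = 27s^4
s = (1.26 x 10^-17 / 27)^(1/4) = 2.614 × 10^-5 M
[PO4^3-] = s = 2.61 × 10^-5 M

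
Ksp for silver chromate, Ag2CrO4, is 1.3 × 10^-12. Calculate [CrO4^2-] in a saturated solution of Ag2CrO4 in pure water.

[CrO4^2-] = 6.9 x 10^-5 M

Ag2CrO4(s) ⇌ 2 Ag^+ + CrO4^2-
Ksp = [Ag^+]^2[CrO4^2-]
Let s = molar solubility. Then [Ag^+] = 2s and [CrO4^2-] = s.
So Ksp = (2s)^2 × s = 4s^3
Solving, s = (1.3 × 10^-12/4)^(1/3) = 6.88 × 10^-5 M
[CrO4^2-] = s = 6.9 × 10^-5 M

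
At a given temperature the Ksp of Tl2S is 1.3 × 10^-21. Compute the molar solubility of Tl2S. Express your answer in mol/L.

Tl2S(s) ⇌ 2 Tl^+(aq) + S^2-(aq)
Ksp = [Tl^+]^2[S^2-]
With molar solubility s: [Tl^+] = 2s, [S^2-] = s.
So Ksp = (2s)^2 × s = 4s^3
s = (1.3 × 10^-21 / 4)^(1/3) = 6.9 × 10^-8 M

6.9e-8 M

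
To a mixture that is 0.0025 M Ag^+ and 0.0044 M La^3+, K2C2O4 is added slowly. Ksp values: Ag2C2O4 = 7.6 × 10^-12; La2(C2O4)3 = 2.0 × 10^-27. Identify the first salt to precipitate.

Each salt begins to precipitate when Q = Ksp, i.e. when [C2O4^2-] reaches its threshold.
For Ag2C2O4: 7.6 × 10^-12 = (0.0025)^2 × [C2O4^2-]  ⇒  [C2O4^2-] = 1.2 x 10^-6 M.
For La2(C2O4)3: 2.0 × 10^-27 = (0.0044)^2 × [C2O4^2-]^3  ⇒  [C2O4^2-] = 4.7 × 10^-8 M.
The salt with the lower threshold [C2O4^2-] precipitates first: La2(C2O4)3.

La2(C2O4)3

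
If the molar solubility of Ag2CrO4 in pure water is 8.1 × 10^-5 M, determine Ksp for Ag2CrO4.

Ag2CrO4(s) ⇌ 2 Ag^+ + CrO4^2-
If s mol/L of Ag2CrO4 dissolves, [Ag^+] = 2s and [CrO4^2-] = s.
Ksp = [Ag^+]^2[CrO4^2-]
So Ksp = (2s)^2 × s = 4s^3
Ksp = 4 × (8.1 x 10^-5)^3 = 2.1 × 10^-12

2.1 x 10^-12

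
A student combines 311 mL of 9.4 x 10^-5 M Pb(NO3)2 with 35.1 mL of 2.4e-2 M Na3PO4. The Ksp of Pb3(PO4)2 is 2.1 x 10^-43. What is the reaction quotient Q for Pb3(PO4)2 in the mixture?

Q ≈ 3.6 x 10^-18

Total volume = 311 + 35.1 = 346.1 mL.
[Pb^2+] = 9.4 × 10^-5 × (311/346.1) = 8.45 × 10^-5 M
[PO4^3-] = 2.4 × 10^-2 × (35.1/346.1) = 2.43 x 10^-3 M
Pb3(PO4)2(s) ⇌ 3 Pb^2+(aq) + 2 PO4^3-(aq), so Q = [Pb^2+]^3[PO4^3-]^2
Q = (8.45 × 10^-5)^3(2.43 × 10^-3)^2 = 3.6 × 10^-18
Q > Ksp, so Pb3(PO4)2 will precipitate.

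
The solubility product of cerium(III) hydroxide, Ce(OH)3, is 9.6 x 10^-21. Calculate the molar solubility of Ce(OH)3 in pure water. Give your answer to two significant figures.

4.3e-6 M

Ce(OH)3(s) <=> Ce^3+(aq) + 3 OH^-(aq)
Ksp = [Ce^3+][OH^-]^3
Let s = molar solubility. Then [Ce^3+] = s and [OH^-] = 3s.
So Ksp = s × (3s)^3 = 27s^4
s^4 = 9.6 x 10^-21 / 27, so s = 4.3 x 10^-6 M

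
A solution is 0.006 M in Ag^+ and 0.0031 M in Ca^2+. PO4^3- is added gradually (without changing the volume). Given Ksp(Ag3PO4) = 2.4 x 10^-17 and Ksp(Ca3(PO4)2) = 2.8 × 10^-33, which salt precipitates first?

Each salt begins to precipitate when Q = Ksp, i.e. when [PO4^3-] reaches its threshold.
For Ag3PO4: 2.4 x 10^-17 = (0.006)^3 × [PO4^3-]  ⇒  [PO4^3-] = 1.1 × 10^-10 M.
For Ca3(PO4)2: 2.8 × 10^-33 = (0.0031)^3 × [PO4^3-]^2  ⇒  [PO4^3-] = 3.1 × 10^-13 M.
The salt with the lower threshold [PO4^3-] precipitates first: Ca3(PO4)2.

Ca3(PO4)2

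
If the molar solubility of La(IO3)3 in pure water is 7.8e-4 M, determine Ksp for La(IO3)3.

La(IO3)3(s) ⇌ La^3+ + 3 IO3^-
For each mole of La(IO3)3 that dissolves: [La^3+] = s, [IO3^-] = 3s.
Ksp = [La^3+][IO3^-]^3
Substituting: Ksp = s(3s)^3 = 27s^4
Ksp = 27 × (7.8 × 10^-4)^4 = 1.0 × 10^-11

Ksp ≈ 1.0 x 10^-11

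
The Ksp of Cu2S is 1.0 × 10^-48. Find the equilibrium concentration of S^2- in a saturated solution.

[S^2-] ≈ 6.3 × 10^-17 M

Cu2S(s) <=> 2 Cu^+(aq) + S^2-(aq)
Ksp = [Cu^+]^2[S^2-]
Let s = molar solubility. Then [Cu^+] = 2s and [S^2-] = s.
Substituting: Ksp = (2s)^2s = 4s^3
s = (1.0 × 10^-48 / 4)^(1/3) = 6.30 × 10^-17 M
[S^2-] = s = 6.3 × 10^-17 M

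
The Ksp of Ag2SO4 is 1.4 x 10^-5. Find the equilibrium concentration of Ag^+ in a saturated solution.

Ag2SO4(s) ⇌ 2 Ag^+ + SO4^2-
Ksp = [Ag^+]^2[SO4^2-]
With molar solubility s: [Ag^+] = 2s, [SO4^2-] = s.
Substituting: Ksp = (2s)^2s = 4s^3
s^3 = 1.4 x 10^-5 / 4, so s = 1.52 x 10^-2 M
[Ag^+] = 2s = 3.0 × 10^-2 M

[Ag^+] = 3.0 × 10^-2 M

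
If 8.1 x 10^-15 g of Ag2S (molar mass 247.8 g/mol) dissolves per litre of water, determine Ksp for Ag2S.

Molar solubility s = (8.1 × 10^-15 g/L) / (247.8 g/mol) = 3.27 x 10^-17 M.
Ag2S(s) ⇌ 2 Ag^+ + S^2-
For each mole of Ag2S that dissolves: [Ag^+] = 2s, [S^2-] = s.
Ksp = [Ag^+]^2[S^2-]
Substituting: Ksp = (2s)^2s = 4s^3
Ksp = 4 × (3.27 × 10^-17)^3 = 1.4 × 10^-49

Ksp = 1.4e-49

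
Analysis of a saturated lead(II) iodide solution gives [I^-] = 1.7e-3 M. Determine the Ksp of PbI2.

PbI2(s) ⇌ Pb^2+ + 2 I^-
Stoichiometry gives [Pb^2+] = (1/2)[I^-] = 8.50 × 10^-4 M.
Ksp = [Pb^2+][I^-]^2
Ksp = 8.50 x 10^-4 × (1.7 × 10^-3)^2 = 2.5 x 10^-9

2.5 x 10^-9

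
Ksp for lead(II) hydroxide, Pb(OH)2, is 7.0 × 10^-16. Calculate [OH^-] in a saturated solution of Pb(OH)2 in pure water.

Pb(OH)2(s) ⇌ Pb^2+(aq) + 2 OH^-(aq)
Ksp = [Pb^2+][OH^-]^2
If s mol/L of Pb(OH)2 dissolves, [Pb^2+] = s and [OH^-] = 2s.
Substituting: Ksp = s(2s)^2 = 4s^3
s = (7.0 × 10^-16 / 4)^(1/3) = 5.59 x 10^-6 M
[OH^-] = 2s = 1.1 × 10^-5 M

[OH^-] ≈ 1.1e-5 M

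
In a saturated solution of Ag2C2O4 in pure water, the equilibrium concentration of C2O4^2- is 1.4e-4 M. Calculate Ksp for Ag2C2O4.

Ag2C2O4(s) ⇌ 2 Ag^+ + C2O4^2-
Stoichiometry gives [Ag^+] = (2/1)[C2O4^2-] = 2.80 x 10^-4 M.
Ksp = [Ag^+]^2[C2O4^2-]
Ksp = (2.80 x 10^-4)^2 × 1.4 x 10^-4 = 1.1 × 10^-11

Ksp ≈ 1.1 × 10^-11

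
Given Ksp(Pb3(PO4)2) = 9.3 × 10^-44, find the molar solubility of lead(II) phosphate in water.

9.7e-10 M

Pb3(PO4)2(s) <=> 3 Pb^2+ + 2 PO4^3-
Ksp = [Pb^2+]^3[PO4^3-]^2
For each mole of Pb3(PO4)2 that dissolves: [Pb^2+] = 3s, [PO4^3-] = 2s.
So Ksp = (3s)^3 × (2s)^2 = 108s^5
s^5 = 9.3 × 10^-44 / 108, so s = 9.7 × 10^-10 M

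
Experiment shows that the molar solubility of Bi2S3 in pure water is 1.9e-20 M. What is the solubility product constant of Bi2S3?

Ksp ≈ 2.7 x 10^-97

Bi2S3(s) <=> 2 Bi^3+(aq) + 3 S^2-(aq)
Let s = molar solubility. Then [Bi^3+] = 2s and [S^2-] = 3s.
Ksp = [Bi^3+]^2[S^2-]^3
So Ksp = (2s)^2 × (3s)^3 = 108s^5
Ksp = 108 × (1.9 × 10^-20)^5 = 2.7 × 10^-97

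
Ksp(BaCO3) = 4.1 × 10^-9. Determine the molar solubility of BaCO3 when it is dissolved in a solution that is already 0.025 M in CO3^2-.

s = 1.6 × 10^-7 M

BaCO3(s) ⇌ Ba^2+ + CO3^2-
Ksp = [Ba^2+][CO3^2-]
Let s = moles of BaCO3 that dissolve per litre. [Ba^2+] = s, [CO3^2-] = 0.025 + s ≈ 0.025 (since the CO3^2- already present dominates).
Ksp ≈ s × 0.025
s = 1.6 × 10^-7 M
Check: s = 1.6 × 10^-7 ≪ 0.025, so the approximation is valid.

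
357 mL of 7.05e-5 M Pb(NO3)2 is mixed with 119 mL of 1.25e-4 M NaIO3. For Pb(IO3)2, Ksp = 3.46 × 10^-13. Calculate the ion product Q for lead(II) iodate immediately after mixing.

Q = 5.16 x 10^-14

Total volume = 357 + 119 = 476 mL.
[Pb^2+] = 7.05 × 10^-5 × (357/476) = 5.288 × 10^-5 M
[IO3^-] = 1.25 x 10^-4 × (119/476) = 3.125 × 10^-5 M
Pb(IO3)2(s) ⇌ Pb^2+(aq) + 2 IO3^-(aq), so Q = [Pb^2+][IO3^-]^2
Q = (5.288 x 10^-5)(3.125 × 10^-5)^2 = 5.16 × 10^-14
Q < Ksp, so no precipitate of Pb(IO3)2 forms.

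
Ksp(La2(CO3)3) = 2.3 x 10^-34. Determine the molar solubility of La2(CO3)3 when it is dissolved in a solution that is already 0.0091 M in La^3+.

La2(CO3)3(s) ⇌ 2 La^3+ + 3 CO3^2-
Ksp = [La^3+]^2[CO3^2-]^3
If s mol/L dissolves here, [La^3+] = 0.0091 + 2s ≈ 0.0091, [CO3^2-] = 3s (Ksp is small, so little additional dissolves).
Ksp ≈ (0.0091)^2 × (3s)^3
s = 4.7 × 10^-11 M
Check: 2s = 9.4 × 10^-11 ≪ 0.0091, so the approximation is valid.

4.7 x 10^-11 M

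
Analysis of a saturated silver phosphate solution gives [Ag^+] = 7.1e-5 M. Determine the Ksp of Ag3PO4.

Ksp ≈ 8.5 × 10^-18

Ag3PO4(s) ⇌ 3 Ag^+ + PO4^3-
Stoichiometry gives [PO4^3-] = (1/3)[Ag^+] = 2.37 × 10^-5 M.
Ksp = [Ag^+]^3[PO4^3-]
Ksp = (7.1 × 10^-5)^3 × 2.37 x 10^-5 = 8.5 x 10^-18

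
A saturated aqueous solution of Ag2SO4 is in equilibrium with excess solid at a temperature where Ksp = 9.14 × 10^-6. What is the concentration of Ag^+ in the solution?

[Ag^+] ≈ 2.63 × 10^-2 M

Ag2SO4(s) <=> 2 Ag^+ + SO4^2-
Ksp = [Ag^+]^2[SO4^2-]
If s mol/L of Ag2SO4 dissolves, [Ag^+] = 2s and [SO4^2-] = s.
Substituting: Ksp = (2s)^2s = 4s^3
Solving, s = (9.14 × 10^-6/4)^(1/3) = 1.317 × 10^-2 M
[Ag^+] = 2s = 2.63 × 10^-2 M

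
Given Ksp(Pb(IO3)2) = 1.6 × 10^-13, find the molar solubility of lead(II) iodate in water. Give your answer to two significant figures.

Pb(IO3)2(s) ⇌ Pb^2+ + 2 IO3^-
Ksp = [Pb^2+][IO3^-]^2
For each mole of Pb(IO3)2 that dissolves: [Pb^2+] = s, [IO3^-] = 2s.
Ksp = s(2s)^2 = 4s^3
s^3 = 1.6 × 10^-13 / 4, so s = 3.4 × 10^-5 M

s ≈ 3.4 × 10^-5 M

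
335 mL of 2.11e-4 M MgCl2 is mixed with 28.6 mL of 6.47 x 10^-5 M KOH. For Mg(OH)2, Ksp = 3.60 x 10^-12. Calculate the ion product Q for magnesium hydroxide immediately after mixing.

5.03 × 10^-15

Total volume = 335 + 28.6 = 363.6 mL.
[Mg^2+] = 2.11 × 10^-4 × (335/363.6) = 1.944 × 10^-4 M
[OH^-] = 6.47 x 10^-5 × (28.6/363.6) = 5.089 × 10^-6 M
Mg(OH)2(s) ⇌ Mg^2+ + 2 OH^-, so Q = [Mg^2+][OH^-]^2
Q = (1.944 × 10^-4)(5.089 × 10^-6)^2 = 5.03 × 10^-15
Q < Ksp, so no precipitate of Mg(OH)2 forms.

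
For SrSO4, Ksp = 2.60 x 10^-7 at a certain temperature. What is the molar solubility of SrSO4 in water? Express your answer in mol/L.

SrSO4(s) <=> Sr^2+ + SO4^2-
Ksp = [Sr^2+][SO4^2-]
With molar solubility s: [Sr^2+] = s, [SO4^2-] = s.
Ksp = (s)(s) = s^2
s = (2.60 x 10^-7)^(1/2) = 5.10 × 10^-4 M

5.10 x 10^-4 M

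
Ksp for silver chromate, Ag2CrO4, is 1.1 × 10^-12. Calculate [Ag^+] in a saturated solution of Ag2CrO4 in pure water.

Ag2CrO4(s) ⇌ 2 Ag^+ + CrO4^2-
Ksp = [Ag^+]^2[CrO4^2-]
If s mol/L of Ag2CrO4 dissolves, [Ag^+] = 2s and [CrO4^2-] = s.
So Ksp = (2s)^2 × s = 4s^3
s^3 = 1.1 × 10^-12 / 4, so s = 6.50 × 10^-5 M
[Ag^+] = 2s = 1.3 × 10^-4 M

1.3 × 10^-4 M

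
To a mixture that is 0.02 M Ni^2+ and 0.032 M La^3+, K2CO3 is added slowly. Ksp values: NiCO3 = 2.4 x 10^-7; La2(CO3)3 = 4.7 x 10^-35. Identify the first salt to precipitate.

Precipitation of each salt starts when its ion product equals its Ksp.
For NiCO3: 2.4 x 10^-7 = 0.02 × [CO3^2-]  ⇒  [CO3^2-] = 1.2 × 10^-5 M.
For La2(CO3)3: 4.7 x 10^-35 = (0.032)^2 × [CO3^2-]^3  ⇒  [CO3^2-] = 3.6 x 10^-11 M.
The salt with the lower threshold [CO3^2-] precipitates first: La2(CO3)3.

La2(CO3)3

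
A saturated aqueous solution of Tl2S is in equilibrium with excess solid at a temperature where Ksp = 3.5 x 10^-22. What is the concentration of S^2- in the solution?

[S^2-] = 4.4 × 10^-8 M

Tl2S(s) <=> 2 Tl^+(aq) + S^2-(aq)
Ksp = [Tl^+]^2[S^2-]
With molar solubility s: [Tl^+] = 2s, [S^2-] = s.
So Ksp = (2s)^2 × s = 4s^3
s = (3.5 x 10^-22 / 4)^(1/3) = 4.44 × 10^-8 M
[S^2-] = s = 4.4 × 10^-8 M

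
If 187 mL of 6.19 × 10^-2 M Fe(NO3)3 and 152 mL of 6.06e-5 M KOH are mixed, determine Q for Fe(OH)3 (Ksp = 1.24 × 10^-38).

Q = 6.85e-16

Total volume = 187 + 152 = 339 mL.
[Fe^3+] = 6.19 × 10^-2 × (187/339) = 3.415 × 10^-2 M
[OH^-] = 6.06 x 10^-5 × (152/339) = 2.717 x 10^-5 M
Fe(OH)3(s) ⇌ Fe^3+ + 3 OH^-, so Q = [Fe^3+][OH^-]^3
Q = (3.415 x 10^-2)(2.717 × 10^-5)^3 = 6.85 × 10^-16
Q > Ksp, so Fe(OH)3 will precipitate.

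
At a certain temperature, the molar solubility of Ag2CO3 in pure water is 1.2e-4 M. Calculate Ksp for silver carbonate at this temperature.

6.9 × 10^-12

Ag2CO3(s) <=> 2 Ag^+ + CO3^2-
For each mole of Ag2CO3 that dissolves: [Ag^+] = 2s, [CO3^2-] = s.
Ksp = [Ag^+]^2[CO3^2-]
So Ksp = (2s)^2 × s = 4s^3
With s = 1.2 × 10^-4: Ksp = 6.9 x 10^-12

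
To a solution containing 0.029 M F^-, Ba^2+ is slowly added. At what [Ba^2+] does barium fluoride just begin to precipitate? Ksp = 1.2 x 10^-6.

BaF2(s) ⇌ Ba^2+(aq) + 2 F^-(aq)
Ksp = [Ba^2+][F^-]^2
Precipitation begins when Q = Ksp. With [F^-] = 0.029 M:
1.2 x 10^-6 = (0.029)^2 × [Ba^2+]
[Ba^2+] = (1.2 x 10^-6 / 8.41 × 10^-4) = 1.4 × 10^-3 M

[Ba^2+] = 1.4 x 10^-3 M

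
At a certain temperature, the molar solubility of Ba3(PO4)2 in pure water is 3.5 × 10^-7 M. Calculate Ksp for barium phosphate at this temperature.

5.7 x 10^-31

Ba3(PO4)2(s) <=> 3 Ba^2+(aq) + 2 PO4^3-(aq)
Let s = molar solubility. Then [Ba^2+] = 3s and [PO4^3-] = 2s.
Ksp = [Ba^2+]^3[PO4^3-]^2
Substituting: Ksp = (3s)^3(2s)^2 = 108s^5
With s = 3.5 x 10^-7: Ksp = 5.7 × 10^-31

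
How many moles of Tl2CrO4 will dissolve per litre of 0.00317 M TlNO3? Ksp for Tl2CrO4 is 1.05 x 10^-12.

Tl2CrO4(s) <=> 2 Tl^+(aq) + CrO4^2-(aq)
Ksp = [Tl^+]^2[CrO4^2-]
If s mol/L dissolves here, [Tl^+] = 0.00317 + 2s ≈ 0.00317, [CrO4^2-] = s (common-ion effect: Tl^+ is already 0.00317 M).
Ksp ≈ (0.00317)^2 × s
s = 1.04 × 10^-7 M
Check: 2s = 2.1 × 10^-7 ≪ 0.00317, so the approximation is valid.

s = 1.04e-7 M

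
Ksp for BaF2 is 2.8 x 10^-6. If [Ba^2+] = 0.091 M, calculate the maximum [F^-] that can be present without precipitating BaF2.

5.5 × 10^-3 M

BaF2(s) <=> Ba^2+ + 2 F^-
Ksp = [Ba^2+][F^-]^2
Precipitation begins when Q = Ksp. With [Ba^2+] = 0.091 M:
2.8 x 10^-6 = (0.091) × [F^-]^2
[F^-] = (2.8 x 10^-6 / 9.1 x 10^-2)^(1/2) = 5.5 × 10^-3 M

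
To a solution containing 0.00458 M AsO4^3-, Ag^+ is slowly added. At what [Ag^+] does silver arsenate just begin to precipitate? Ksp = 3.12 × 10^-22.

[Ag^+] = 4.08 × 10^-7 M

Ag3AsO4(s) <=> 3 Ag^+ + AsO4^3-
Ksp = [Ag^+]^3[AsO4^3-]
Precipitation begins when Q = Ksp. With [AsO4^3-] = 0.00458 M:
3.12 × 10^-22 = (0.00458) × [Ag^+]^3
[Ag^+] = (3.12 × 10^-22 / 4.58 x 10^-3)^(1/3) = 4.08 × 10^-7 M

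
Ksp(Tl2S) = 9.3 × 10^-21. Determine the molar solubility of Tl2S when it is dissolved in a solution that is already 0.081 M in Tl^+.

Tl2S(s) ⇌ 2 Tl^+ + S^2-
Ksp = [Tl^+]^2[S^2-]
Let s be the molar solubility in this solution. [Tl^+] = 0.081 + 2s ≈ 0.081, [S^2-] = s (Ksp is small, so little additional dissolves).
Ksp ≈ (0.081)^2 × s
s = 1.4 × 10^-18 M
Check: 2s = 2.8 x 10^-18 ≪ 0.081, so the approximation is valid.

s = 1.4 x 10^-18 M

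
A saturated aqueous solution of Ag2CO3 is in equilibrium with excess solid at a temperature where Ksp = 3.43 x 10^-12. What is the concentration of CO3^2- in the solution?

9.50 × 10^-5 M

Ag2CO3(s) <=> 2 Ag^+ + CO3^2-
Ksp = [Ag^+]^2[CO3^2-]
With molar solubility s: [Ag^+] = 2s, [CO3^2-] = s.
Ksp = (2s)^2s = 4s^3
Solving, s = (3.43 x 10^-12/4)^(1/3) = 9.500 × 10^-5 M
[CO3^2-] = s = 9.50 x 10^-5 M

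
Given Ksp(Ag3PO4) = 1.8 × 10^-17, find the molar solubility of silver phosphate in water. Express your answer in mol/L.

Ag3PO4(s) <=> 3 Ag^+ + PO4^3-
Ksp = [Ag^+]^3[PO4^3-]
For each mole of Ag3PO4 that dissolves: [Ag^+] = 3s, [PO4^3-] = s.
Ksp = (3s)^3s = 27s^4
s^4 = 1.8 × 10^-17 / 27, so s = 2.9 x 10^-5 M

s = 2.9 × 10^-5 M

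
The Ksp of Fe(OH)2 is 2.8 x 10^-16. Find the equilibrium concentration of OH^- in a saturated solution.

Fe(OH)2(s) <=> Fe^2+ + 2 OH^-
Ksp = [Fe^2+][OH^-]^2
If s mol/L of Fe(OH)2 dissolves, [Fe^2+] = s and [OH^-] = 2s.
Ksp = s(2s)^2 = 4s^3
s^3 = 2.8 x 10^-16 / 4, so s = 4.12 × 10^-6 M
[OH^-] = 2s = 8.2 x 10^-6 M

[OH^-] ≈ 8.2 × 10^-6 M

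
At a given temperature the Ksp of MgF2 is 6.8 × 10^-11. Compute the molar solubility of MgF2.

s = 2.6e-4 M

MgF2(s) ⇌ Mg^2+ + 2 F^-
Ksp = [Mg^2+][F^-]^2
If s mol/L of MgF2 dissolves, [Mg^2+] = s and [F^-] = 2s.
So Ksp = s × (2s)^2 = 4s^3
s^3 = 6.8 × 10^-11 / 4, so s = 2.6 x 10^-4 M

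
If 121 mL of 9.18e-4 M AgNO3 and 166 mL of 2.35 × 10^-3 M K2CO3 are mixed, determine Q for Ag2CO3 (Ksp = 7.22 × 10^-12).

Q ≈ 2.04e-10

Total volume = 121 + 166 = 287 mL.
[Ag^+] = 9.18 × 10^-4 × (121/287) = 3.870 × 10^-4 M
[CO3^2-] = 2.35 × 10^-3 × (166/287) = 1.359 × 10^-3 M
Ag2CO3(s) ⇌ 2 Ag^+(aq) + CO3^2-(aq), so Q = [Ag^+]^2[CO3^2-]
Q = (3.870 × 10^-4)^2(1.359 × 10^-3) = 2.04 × 10^-10
Q > Ksp, so Ag2CO3 will precipitate.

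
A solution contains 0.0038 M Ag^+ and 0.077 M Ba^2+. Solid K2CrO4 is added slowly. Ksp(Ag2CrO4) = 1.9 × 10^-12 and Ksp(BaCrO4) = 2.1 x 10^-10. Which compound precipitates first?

BaCrO4

Precipitation of each salt starts when its ion product equals its Ksp.
For Ag2CrO4: 1.9 × 10^-12 = (0.0038)^2 × [CrO4^2-]  ⇒  [CrO4^2-] = 1.3 × 10^-7 M.
For BaCrO4: 2.1 x 10^-10 = 0.077 × [CrO4^2-]  ⇒  [CrO4^2-] = 2.7 × 10^-9 M.
The salt with the lower threshold [CrO4^2-] precipitates first: BaCrO4.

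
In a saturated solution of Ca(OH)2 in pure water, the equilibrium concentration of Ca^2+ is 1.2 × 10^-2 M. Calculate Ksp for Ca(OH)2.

Ksp = 6.9 × 10^-6

Ca(OH)2(s) ⇌ Ca^2+(aq) + 2 OH^-(aq)
Stoichiometry gives [OH^-] = (2/1)[Ca^2+] = 2.40 x 10^-2 M.
Ksp = [Ca^2+][OH^-]^2
Ksp = 1.2 × 10^-2 × (2.40 x 10^-2)^2 = 6.9 x 10^-6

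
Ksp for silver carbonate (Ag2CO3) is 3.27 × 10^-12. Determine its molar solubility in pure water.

Ag2CO3(s) <=> 2 Ag^+ + CO3^2-
Ksp = [Ag^+]^2[CO3^2-]
If s mol/L of Ag2CO3 dissolves, [Ag^+] = 2s and [CO3^2-] = s.
Substituting: Ksp = (2s)^2s = 4s^3
s = (3.27 × 10^-12 / 4)^(1/3) = 9.35 × 10^-5 M

s = 9.35 x 10^-5 M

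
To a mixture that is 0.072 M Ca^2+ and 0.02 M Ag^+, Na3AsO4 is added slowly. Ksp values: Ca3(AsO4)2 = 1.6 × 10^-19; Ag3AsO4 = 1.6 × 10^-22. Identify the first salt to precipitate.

Ag3AsO4

Each salt begins to precipitate when Q = Ksp, i.e. when [AsO4^3-] reaches its threshold.
For Ca3(AsO4)2: 1.6 × 10^-19 = (0.072)^3 × [AsO4^3-]^2  ⇒  [AsO4^3-] = 2.1 x 10^-8 M.
For Ag3AsO4: 1.6 × 10^-22 = (0.02)^3 × [AsO4^3-]  ⇒  [AsO4^3-] = 2.0 × 10^-17 M.
The salt with the lower threshold [AsO4^3-] precipitates first: Ag3AsO4.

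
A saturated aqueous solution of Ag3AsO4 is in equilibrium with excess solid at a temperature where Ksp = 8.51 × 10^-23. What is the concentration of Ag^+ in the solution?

Ag3AsO4(s) ⇌ 3 Ag^+ + AsO4^3-
Ksp = [Ag^+]^3[AsO4^3-]
If s mol/L of Ag3AsO4 dissolves, [Ag^+] = 3s and [AsO4^3-] = s.
So Ksp = (3s)^3 × s = 27s^4
s^4 = 8.51 × 10^-23 / 27, so s = 1.332 × 10^-6 M
[Ag^+] = 3s = 4.00 × 10^-6 M

4.00e-6 M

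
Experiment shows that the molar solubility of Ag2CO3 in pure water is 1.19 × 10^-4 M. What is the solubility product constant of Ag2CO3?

6.74 x 10^-12

Ag2CO3(s) ⇌ 2 Ag^+ + CO3^2-
With molar solubility s: [Ag^+] = 2s, [CO3^2-] = s.
Ksp = [Ag^+]^2[CO3^2-]
So Ksp = (2s)^2 × s = 4s^3
With s = 1.19 x 10^-4: Ksp = 6.74 × 10^-12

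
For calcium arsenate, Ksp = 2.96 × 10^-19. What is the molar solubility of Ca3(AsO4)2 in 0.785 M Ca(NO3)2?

Ca3(AsO4)2(s) ⇌ 3 Ca^2+(aq) + 2 AsO4^3-(aq)
Ksp = [Ca^2+]^3[AsO4^3-]^2
If s mol/L dissolves here, [Ca^2+] = 0.785 + 3s ≈ 0.785, [AsO4^3-] = 2s (common-ion effect: Ca^2+ is already 0.785 M).
Ksp ≈ (0.785)^3 × (2s)^2
s = 3.91 × 10^-10 M
Check: 3s = 1.2 × 10^-9 ≪ 0.785, so the approximation is valid.

3.91 x 10^-10 M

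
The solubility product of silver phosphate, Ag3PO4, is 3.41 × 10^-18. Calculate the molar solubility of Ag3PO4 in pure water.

s = 1.89e-5 M

Ag3PO4(s) ⇌ 3 Ag^+ + PO4^3-
Ksp = [Ag^+]^3[PO4^3-]
If s mol/L of Ag3PO4 dissolves, [Ag^+] = 3s and [PO4^3-] = s.
Substituting: Ksp = (3s)^3s = 27s^4
s^4 = 3.41 × 10^-18 / 27, so s = 1.89 x 10^-5 M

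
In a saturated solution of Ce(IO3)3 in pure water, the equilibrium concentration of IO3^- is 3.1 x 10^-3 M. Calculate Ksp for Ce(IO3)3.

Ce(IO3)3(s) ⇌ Ce^3+ + 3 IO3^-
Stoichiometry gives [Ce^3+] = (1/3)[IO3^-] = 1.03 × 10^-3 M.
Ksp = [Ce^3+][IO3^-]^3
Ksp = 1.03 × 10^-3 × (3.1 × 10^-3)^3 = 3.1 x 10^-11

Ksp ≈ 3.1 × 10^-11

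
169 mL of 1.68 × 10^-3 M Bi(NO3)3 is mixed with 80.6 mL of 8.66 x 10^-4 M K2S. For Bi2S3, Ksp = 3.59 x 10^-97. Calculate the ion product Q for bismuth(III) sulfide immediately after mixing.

Q ≈ 2.83 × 10^-17

Total volume = 169 + 80.6 = 249.6 mL.
[Bi^3+] = 1.68 × 10^-3 × (169/249.6) = 1.138 × 10^-3 M
[S^2-] = 8.66 x 10^-4 × (80.6/249.6) = 2.796 x 10^-4 M
Bi2S3(s) <=> 2 Bi^3+(aq) + 3 S^2-(aq), so Q = [Bi^3+]^2[S^2-]^3
Q = (1.138 × 10^-3)^2(2.796 × 10^-4)^3 = 2.83 x 10^-17
Q > Ksp, so Bi2S3 will precipitate.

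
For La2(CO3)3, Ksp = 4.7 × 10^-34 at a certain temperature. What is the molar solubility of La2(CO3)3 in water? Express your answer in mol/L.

s = 8.5 × 10^-8 M

La2(CO3)3(s) <=> 2 La^3+ + 3 CO3^2-
Ksp = [La^3+]^2[CO3^2-]^3
Let s = molar solubility. Then [La^3+] = 2s and [CO3^2-] = 3s.
So Ksp = (2s)^2 × (3s)^3 = 108s^5
s^5 = 4.7 × 10^-34 / 108, so s = 8.5 x 10^-8 M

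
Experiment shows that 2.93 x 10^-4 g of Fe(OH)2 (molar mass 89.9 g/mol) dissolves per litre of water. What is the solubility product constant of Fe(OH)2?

Molar solubility s = (2.93 x 10^-4 g/L) / (89.9 g/mol) = 3.259 × 10^-6 M.
Fe(OH)2(s) ⇌ Fe^2+(aq) + 2 OH^-(aq)
With molar solubility s: [Fe^2+] = s, [OH^-] = 2s.
Ksp = [Fe^2+][OH^-]^2
So Ksp = s × (2s)^2 = 4s^3
With s = 3.259 × 10^-6: Ksp = 1.38 x 10^-16

1.38e-16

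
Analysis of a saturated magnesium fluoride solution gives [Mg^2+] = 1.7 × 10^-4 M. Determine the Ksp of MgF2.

Ksp = 2.0e-11

MgF2(s) ⇌ Mg^2+(aq) + 2 F^-(aq)
Stoichiometry gives [F^-] = (2/1)[Mg^2+] = 3.40 × 10^-4 M.
Ksp = [Mg^2+][F^-]^2
Ksp = 1.7 x 10^-4 × (3.40 x 10^-4)^2 = 2.0 × 10^-11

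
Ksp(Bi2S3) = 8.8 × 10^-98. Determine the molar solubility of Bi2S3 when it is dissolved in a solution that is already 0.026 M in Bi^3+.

Bi2S3(s) <=> 2 Bi^3+ + 3 S^2-
Ksp = [Bi^3+]^2[S^2-]^3
Let s be the molar solubility in this solution. [Bi^3+] = 0.026 + 2s ≈ 0.026, [S^2-] = 3s (Ksp is small, so little additional dissolves).
Ksp ≈ (0.026)^2 × (3s)^3
s = 1.7 × 10^-32 M
Check: 2s = 3.4 × 10^-32 ≪ 0.026, so the approximation is valid.

1.7 × 10^-32 M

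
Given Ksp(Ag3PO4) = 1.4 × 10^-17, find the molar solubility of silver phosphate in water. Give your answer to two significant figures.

2.7e-5 M

Ag3PO4(s) <=> 3 Ag^+ + PO4^3-
Ksp = [Ag^+]^3[PO4^3-]
For each mole of Ag3PO4 that dissolves: [Ag^+] = 3s, [PO4^3-] = s.
Ksp = (3s)^3s = 27s^4
s = (1.4 × 10^-17 / 27)^(1/4) = 2.7 × 10^-5 M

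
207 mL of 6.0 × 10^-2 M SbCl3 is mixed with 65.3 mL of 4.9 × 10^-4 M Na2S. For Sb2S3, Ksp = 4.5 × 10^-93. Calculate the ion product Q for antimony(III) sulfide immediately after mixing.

Q = 3.4 × 10^-15

Total volume = 207 + 65.3 = 272.3 mL.
[Sb^3+] = 6.0 × 10^-2 × (207/272.3) = 4.56 x 10^-2 M
[S^2-] = 4.9 × 10^-4 × (65.3/272.3) = 1.18 × 10^-4 M
Sb2S3(s) ⇌ 2 Sb^3+(aq) + 3 S^2-(aq), so Q = [Sb^3+]^2[S^2-]^3
Q = (4.56 x 10^-2)^2(1.18 × 10^-4)^3 = 3.4 × 10^-15
Q > Ksp, so Sb2S3 will precipitate.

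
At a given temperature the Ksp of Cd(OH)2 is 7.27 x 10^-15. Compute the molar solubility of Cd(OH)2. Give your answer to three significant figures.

Cd(OH)2(s) ⇌ Cd^2+ + 2 OH^-
Ksp = [Cd^2+][OH^-]^2
For each mole of Cd(OH)2 that dissolves: [Cd^2+] = s, [OH^-] = 2s.
So Ksp = s × (2s)^2 = 4s^3
s = (7.27 x 10^-15 / 4)^(1/3) = 1.22 × 10^-5 M

s ≈ 1.22 x 10^-5 M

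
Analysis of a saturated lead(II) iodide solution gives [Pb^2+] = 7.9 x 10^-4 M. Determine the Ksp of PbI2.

2.0 × 10^-9

PbI2(s) <=> Pb^2+(aq) + 2 I^-(aq)
Stoichiometry gives [I^-] = (2/1)[Pb^2+] = 1.58 × 10^-3 M.
Ksp = [Pb^2+][I^-]^2
Ksp = 7.9 x 10^-4 × (1.58 x 10^-3)^2 = 2.0 × 10^-9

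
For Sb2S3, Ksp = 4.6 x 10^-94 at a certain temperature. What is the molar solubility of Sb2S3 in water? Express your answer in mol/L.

s = 8.4 x 10^-20 M

Sb2S3(s) ⇌ 2 Sb^3+ + 3 S^2-
Ksp = [Sb^3+]^2[S^2-]^3
If s mol/L of Sb2S3 dissolves, [Sb^3+] = 2s and [S^2-] = 3s.
So Ksp = (2s)^2 × (3s)^3 = 108s^5
s^5 = 4.6 x 10^-94 / 108, so s = 8.4 × 10^-20 M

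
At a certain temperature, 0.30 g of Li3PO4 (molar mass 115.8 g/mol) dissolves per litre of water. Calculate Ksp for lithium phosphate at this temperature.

Molar solubility s = (3.0 × 10^-1 g/L) / (115.8 g/mol) = 2.59 x 10^-3 M.
Li3PO4(s) ⇌ 3 Li^+ + PO4^3-
With molar solubility s: [Li^+] = 3s, [PO4^3-] = s.
Ksp = [Li^+]^3[PO4^3-]
So Ksp = (3s)^3 × s = 27s^4
Ksp = 27 × (2.59 x 10^-3)^4 = 1.2 × 10^-9

Ksp ≈ 1.2e-9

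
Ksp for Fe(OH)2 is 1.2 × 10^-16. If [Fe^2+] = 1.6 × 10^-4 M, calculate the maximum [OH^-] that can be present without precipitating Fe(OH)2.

Fe(OH)2(s) ⇌ Fe^2+ + 2 OH^-
Ksp = [Fe^2+][OH^-]^2
Precipitation begins when Q = Ksp. With [Fe^2+] = 1.6 × 10^-4 M:
1.2 × 10^-16 = (1.6 × 10^-4) × [OH^-]^2
[OH^-] = (1.2 × 10^-16 / 1.6 × 10^-4)^(1/2) = 8.7 × 10^-7 M

8.7e-7 M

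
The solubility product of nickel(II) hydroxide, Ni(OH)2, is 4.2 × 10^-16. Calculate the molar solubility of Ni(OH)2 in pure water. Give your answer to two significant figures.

4.7e-6 M

Ni(OH)2(s) ⇌ Ni^2+ + 2 OH^-
Ksp = [Ni^2+][OH^-]^2
Let s = molar solubility. Then [Ni^2+] = s and [OH^-] = 2s.
Ksp = s(2s)^2 = 4s^3
s = (4.2 × 10^-16 / 4)^(1/3) = 4.7 x 10^-6 M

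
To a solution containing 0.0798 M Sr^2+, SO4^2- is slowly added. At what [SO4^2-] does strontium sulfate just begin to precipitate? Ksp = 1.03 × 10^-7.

SrSO4(s) <=> Sr^2+(aq) + SO4^2-(aq)
Ksp = [Sr^2+][SO4^2-]
Precipitation begins when Q = Ksp. With [Sr^2+] = 0.0798 M:
1.03 × 10^-7 = (0.0798) × [SO4^2-]
[SO4^2-] = (1.03 × 10^-7 / 7.98 × 10^-2) = 1.29 x 10^-6 M

[SO4^2-] = 1.29 x 10^-6 M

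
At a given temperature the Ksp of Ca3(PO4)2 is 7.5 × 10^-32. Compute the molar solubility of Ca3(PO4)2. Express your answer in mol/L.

Ca3(PO4)2(s) <=> 3 Ca^2+ + 2 PO4^3-
Ksp = [Ca^2+]^3[PO4^3-]^2
With molar solubility s: [Ca^2+] = 3s, [PO4^3-] = 2s.
So Ksp = (3s)^3 × (2s)^2 = 108s^5
Solving, s = (7.5 × 10^-32/108)^(1/5) = 2.3 x 10^-7 M

s = 2.3 × 10^-7 M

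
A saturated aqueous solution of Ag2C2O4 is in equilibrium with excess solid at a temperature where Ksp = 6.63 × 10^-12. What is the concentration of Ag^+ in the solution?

Ag2C2O4(s) ⇌ 2 Ag^+ + C2O4^2-
Ksp = [Ag^+]^2[C2O4^2-]
If s mol/L of Ag2C2O4 dissolves, [Ag^+] = 2s and [C2O4^2-] = s.
Ksp = (2s)^2s = 4s^3
s = (6.63 × 10^-12 / 4)^(1/3) = 1.183 x 10^-4 M
[Ag^+] = 2s = 2.37 × 10^-4 M

2.37 × 10^-4 M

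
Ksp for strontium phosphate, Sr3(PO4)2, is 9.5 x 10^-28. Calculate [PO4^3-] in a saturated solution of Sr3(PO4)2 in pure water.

[PO4^3-] = 3.1e-6 M

Sr3(PO4)2(s) ⇌ 3 Sr^2+(aq) + 2 PO4^3-(aq)
Ksp = [Sr^2+]^3[PO4^3-]^2
Let s = molar solubility. Then [Sr^2+] = 3s and [PO4^3-] = 2s.
Substituting: Ksp = (3s)^3(2s)^2 = 108s^5
s = (9.5 x 10^-28 / 108)^(1/5) = 1.54 × 10^-6 M
[PO4^3-] = 2s = 3.1 × 10^-6 M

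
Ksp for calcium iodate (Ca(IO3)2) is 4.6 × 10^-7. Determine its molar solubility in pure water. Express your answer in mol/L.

Ca(IO3)2(s) ⇌ Ca^2+ + 2 IO3^-
Ksp = [Ca^2+][IO3^-]^2
For each mole of Ca(IO3)2 that dissolves: [Ca^2+] = s, [IO3^-] = 2s.
Ksp = s(2s)^2 = 4s^3
s = (4.6 × 10^-7 / 4)^(1/3) = 4.9 × 10^-3 M

s ≈ 4.9 × 10^-3 M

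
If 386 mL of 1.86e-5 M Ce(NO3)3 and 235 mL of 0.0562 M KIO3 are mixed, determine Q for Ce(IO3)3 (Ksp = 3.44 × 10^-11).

Q ≈ 1.11e-10

Total volume = 386 + 235 = 621 mL.
[Ce^3+] = 1.86 × 10^-5 × (386/621) = 1.156 × 10^-5 M
[IO3^-] = 5.62 x 10^-2 × (235/621) = 2.127 x 10^-2 M
Ce(IO3)3(s) ⇌ Ce^3+ + 3 IO3^-, so Q = [Ce^3+][IO3^-]^3
Q = (1.156 × 10^-5)(2.127 x 10^-2)^3 = 1.11 × 10^-10
Q > Ksp, so Ce(IO3)3 will precipitate.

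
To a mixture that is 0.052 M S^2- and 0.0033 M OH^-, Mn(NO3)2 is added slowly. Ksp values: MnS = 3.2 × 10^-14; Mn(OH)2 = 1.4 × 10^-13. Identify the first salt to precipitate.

Each salt begins to precipitate when Q = Ksp, i.e. when [Mn^2+] reaches its threshold.
For MnS: 3.2 × 10^-14 = 0.052 × [Mn^2+]  ⇒  [Mn^2+] = 6.2 x 10^-13 M.
For Mn(OH)2: 1.4 × 10^-13 = (0.0033)^2 × [Mn^2+]  ⇒  [Mn^2+] = 1.3 × 10^-8 M.
The salt with the lower threshold [Mn^2+] precipitates first: MnS.

MnS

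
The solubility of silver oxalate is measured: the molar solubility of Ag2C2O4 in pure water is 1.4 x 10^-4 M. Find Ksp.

Ksp = 1.1e-11

Ag2C2O4(s) <=> 2 Ag^+(aq) + C2O4^2-(aq)
Let s = molar solubility. Then [Ag^+] = 2s and [C2O4^2-] = s.
Ksp = [Ag^+]^2[C2O4^2-]
So Ksp = (2s)^2 × s = 4s^3
With s = 1.4 x 10^-4: Ksp = 1.1 × 10^-11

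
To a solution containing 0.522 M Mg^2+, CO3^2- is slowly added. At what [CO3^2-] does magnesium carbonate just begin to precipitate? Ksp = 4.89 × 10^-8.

MgCO3(s) ⇌ Mg^2+ + CO3^2-
Ksp = [Mg^2+][CO3^2-]
Precipitation begins when Q = Ksp. With [Mg^2+] = 0.522 M:
4.89 × 10^-8 = (0.522) × [CO3^2-]
[CO3^2-] = (4.89 × 10^-8 / 5.22 × 10^-1) = 9.37 x 10^-8 M

[CO3^2-] = 9.37 × 10^-8 M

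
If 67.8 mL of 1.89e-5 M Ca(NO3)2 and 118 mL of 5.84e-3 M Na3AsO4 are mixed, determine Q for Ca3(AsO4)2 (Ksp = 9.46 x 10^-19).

Q = 4.51e-21

Total volume = 67.8 + 118 = 185.8 mL.
[Ca^2+] = 1.89 x 10^-5 × (67.8/185.8) = 6.897 × 10^-6 M
[AsO4^3-] = 5.84 x 10^-3 × (118/185.8) = 3.709 x 10^-3 M
Ca3(AsO4)2(s) ⇌ 3 Ca^2+(aq) + 2 AsO4^3-(aq), so Q = [Ca^2+]^3[AsO4^3-]^2
Q = (6.897 x 10^-6)^3(3.709 × 10^-3)^2 = 4.51 × 10^-21
Q < Ksp, so no precipitate of Ca3(AsO4)2 forms.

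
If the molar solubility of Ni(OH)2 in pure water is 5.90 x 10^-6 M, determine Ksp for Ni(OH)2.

8.22 x 10^-16

Ni(OH)2(s) <=> Ni^2+ + 2 OH^-
With molar solubility s: [Ni^2+] = s, [OH^-] = 2s.
Ksp = [Ni^2+][OH^-]^2
So Ksp = s × (2s)^2 = 4s^3
Ksp = 4 × (5.90 × 10^-6)^3 = 8.22 × 10^-16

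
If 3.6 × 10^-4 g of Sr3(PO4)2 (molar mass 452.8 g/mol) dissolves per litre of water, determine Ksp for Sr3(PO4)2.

Ksp = 3.4 × 10^-29

Molar solubility s = (3.6 x 10^-4 g/L) / (452.8 g/mol) = 7.95 x 10^-7 M.
Sr3(PO4)2(s) ⇌ 3 Sr^2+ + 2 PO4^3-
With molar solubility s: [Sr^2+] = 3s, [PO4^3-] = 2s.
Ksp = [Sr^2+]^3[PO4^3-]^2
So Ksp = (3s)^3 × (2s)^2 = 108s^5
Ksp = 108 × (7.95 × 10^-7)^5 = 3.4 × 10^-29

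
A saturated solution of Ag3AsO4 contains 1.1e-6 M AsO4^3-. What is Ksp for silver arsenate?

Ksp = 4.0 × 10^-23

Ag3AsO4(s) <=> 3 Ag^+(aq) + AsO4^3-(aq)
Stoichiometry gives [Ag^+] = (3/1)[AsO4^3-] = 3.30 x 10^-6 M.
Ksp = [Ag^+]^3[AsO4^3-]
Ksp = (3.30 x 10^-6)^3 × 1.1 × 10^-6 = 4.0 x 10^-23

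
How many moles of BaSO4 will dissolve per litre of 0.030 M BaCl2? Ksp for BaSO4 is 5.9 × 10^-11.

BaSO4(s) ⇌ Ba^2+ + SO4^2-
Ksp = [Ba^2+][SO4^2-]
Let s be the molar solubility in this solution. [Ba^2+] = 0.030 + s ≈ 0.030, [SO4^2-] = s (common-ion effect: Ba^2+ is already 0.030 M).
Ksp ≈ 0.030 × s
s = 2.0 × 10^-9 M
Check: s = 2.0 x 10^-9 ≪ 0.030, so the approximation is valid.

2.0 x 10^-9 M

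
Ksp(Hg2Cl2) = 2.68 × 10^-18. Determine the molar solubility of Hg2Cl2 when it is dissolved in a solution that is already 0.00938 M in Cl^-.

s = 3.05e-14 M

Hg2Cl2(s) <=> Hg2^2+ + 2 Cl^-
Ksp = [Hg2^2+][Cl^-]^2
If s mol/L dissolves here, [Hg2^2+] = s, [Cl^-] = 0.00938 + 2s ≈ 0.00938 (common-ion effect: Cl^- is already 0.00938 M).
Ksp ≈ s × (0.00938)^2
s = 3.05 × 10^-14 M
Check: 2s = 6.1 x 10^-14 ≪ 0.00938, so the approximation is valid.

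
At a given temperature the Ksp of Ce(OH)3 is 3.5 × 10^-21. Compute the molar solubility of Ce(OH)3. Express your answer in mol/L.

s ≈ 3.4 x 10^-6 M

Ce(OH)3(s) ⇌ Ce^3+(aq) + 3 OH^-(aq)
Ksp = [Ce^3+][OH^-]^3
If s mol/L of Ce(OH)3 dissolves, [Ce^3+] = s and [OH^-] = 3s.
So Ksp = s × (3s)^3 = 27s^4
s = (3.5 × 10^-21 / 27)^(1/4) = 3.4 x 10^-6 M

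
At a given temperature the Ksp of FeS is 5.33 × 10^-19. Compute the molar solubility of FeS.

FeS(s) ⇌ Fe^2+(aq) + S^2-(aq)
Ksp = [Fe^2+][S^2-]
Let s = molar solubility. Then [Fe^2+] = s and [S^2-] = s.
Ksp = (s)(s) = s^2
s = (5.33 × 10^-19)^(1/2) = 7.30 × 10^-10 M

s ≈ 7.30 × 10^-10 M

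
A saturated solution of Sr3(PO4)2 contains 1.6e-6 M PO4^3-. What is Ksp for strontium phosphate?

Ksp = 3.5 × 10^-29

Sr3(PO4)2(s) <=> 3 Sr^2+(aq) + 2 PO4^3-(aq)
Stoichiometry gives [Sr^2+] = (3/2)[PO4^3-] = 2.40 × 10^-6 M.
Ksp = [Sr^2+]^3[PO4^3-]^2
Ksp = (2.40 x 10^-6)^3 × (1.6 × 10^-6)^2 = 3.5 × 10^-29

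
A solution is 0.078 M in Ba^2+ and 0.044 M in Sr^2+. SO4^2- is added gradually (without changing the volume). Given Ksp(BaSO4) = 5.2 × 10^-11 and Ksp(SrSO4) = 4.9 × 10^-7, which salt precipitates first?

BaSO4

Each salt begins to precipitate when Q = Ksp, i.e. when [SO4^2-] reaches its threshold.
For BaSO4: 5.2 × 10^-11 = 0.078 × [SO4^2-]  ⇒  [SO4^2-] = 6.7 × 10^-10 M.
For SrSO4: 4.9 × 10^-7 = 0.044 × [SO4^2-]  ⇒  [SO4^2-] = 1.1 x 10^-5 M.
The salt with the lower threshold [SO4^2-] precipitates first: BaSO4.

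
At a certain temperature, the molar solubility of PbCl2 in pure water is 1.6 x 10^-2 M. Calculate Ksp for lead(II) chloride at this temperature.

1.6 x 10^-5

PbCl2(s) ⇌ Pb^2+ + 2 Cl^-
For each mole of PbCl2 that dissolves: [Pb^2+] = s, [Cl^-] = 2s.
Ksp = [Pb^2+][Cl^-]^2
Substituting: Ksp = s(2s)^2 = 4s^3
With s = 1.6 × 10^-2: Ksp = 1.6 x 10^-5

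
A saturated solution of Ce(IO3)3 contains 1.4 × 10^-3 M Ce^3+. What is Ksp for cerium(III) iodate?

Ce(IO3)3(s) ⇌ Ce^3+ + 3 IO3^-
Stoichiometry gives [IO3^-] = (3/1)[Ce^3+] = 4.20 × 10^-3 M.
Ksp = [Ce^3+][IO3^-]^3
Ksp = 1.4 × 10^-3 × (4.20 x 10^-3)^3 = 1.0 x 10^-10

Ksp ≈ 1.0 x 10^-10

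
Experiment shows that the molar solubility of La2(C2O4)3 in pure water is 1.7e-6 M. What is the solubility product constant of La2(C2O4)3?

La2(C2O4)3(s) ⇌ 2 La^3+(aq) + 3 C2O4^2-(aq)
For each mole of La2(C2O4)3 that dissolves: [La^3+] = 2s, [C2O4^2-] = 3s.
Ksp = [La^3+]^2[C2O4^2-]^3
So Ksp = (2s)^2 × (3s)^3 = 108s^5
With s = 1.7 × 10^-6: Ksp = 1.5 x 10^-27

1.5 × 10^-27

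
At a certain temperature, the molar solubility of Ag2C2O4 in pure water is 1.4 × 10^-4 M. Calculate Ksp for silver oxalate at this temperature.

Ksp ≈ 1.1 × 10^-11

Ag2C2O4(s) ⇌ 2 Ag^+ + C2O4^2-
Let s = molar solubility. Then [Ag^+] = 2s and [C2O4^2-] = s.
Ksp = [Ag^+]^2[C2O4^2-]
Ksp = (2s)^2s = 4s^3
With s = 1.4 x 10^-4: Ksp = 1.1 × 10^-11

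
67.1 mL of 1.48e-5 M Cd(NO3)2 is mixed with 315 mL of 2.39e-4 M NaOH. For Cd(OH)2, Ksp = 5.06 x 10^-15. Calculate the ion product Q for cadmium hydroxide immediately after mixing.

Total volume = 67.1 + 315 = 382.1 mL.
[Cd^2+] = 1.48 x 10^-5 × (67.1/382.1) = 2.599 × 10^-6 M
[OH^-] = 2.39 × 10^-4 × (315/382.1) = 1.970 × 10^-4 M
Cd(OH)2(s) ⇌ Cd^2+(aq) + 2 OH^-(aq), so Q = [Cd^2+][OH^-]^2
Q = (2.599 × 10^-6)(1.970 × 10^-4)^2 = 1.01 × 10^-13
Q > Ksp, so Cd(OH)2 will precipitate.

Q ≈ 1.01 x 10^-13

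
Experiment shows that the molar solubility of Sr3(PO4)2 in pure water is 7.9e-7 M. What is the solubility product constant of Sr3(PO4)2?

Ksp ≈ 3.3 × 10^-29

Sr3(PO4)2(s) ⇌ 3 Sr^2+ + 2 PO4^3-
For each mole of Sr3(PO4)2 that dissolves: [Sr^2+] = 3s, [PO4^3-] = 2s.
Ksp = [Sr^2+]^3[PO4^3-]^2
So Ksp = (3s)^3 × (2s)^2 = 108s^5
With s = 7.9 x 10^-7: Ksp = 3.3 × 10^-29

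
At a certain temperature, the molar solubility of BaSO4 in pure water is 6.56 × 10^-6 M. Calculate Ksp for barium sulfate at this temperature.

BaSO4(s) ⇌ Ba^2+(aq) + SO4^2-(aq)
If s mol/L of BaSO4 dissolves, [Ba^2+] = s and [SO4^2-] = s.
Ksp = [Ba^2+][SO4^2-]
Ksp = (s)(s) = s^2
Ksp = (6.56 × 10^-6)^2 = 4.30 x 10^-11

Ksp ≈ 4.30 x 10^-11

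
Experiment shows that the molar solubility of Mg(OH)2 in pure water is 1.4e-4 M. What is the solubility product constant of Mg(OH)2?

Mg(OH)2(s) <=> Mg^2+(aq) + 2 OH^-(aq)
If s mol/L of Mg(OH)2 dissolves, [Mg^2+] = s and [OH^-] = 2s.
Ksp = [Mg^2+][OH^-]^2
Substituting: Ksp = s(2s)^2 = 4s^3
With s = 1.4 × 10^-4: Ksp = 1.1 x 10^-11

1.1 × 10^-11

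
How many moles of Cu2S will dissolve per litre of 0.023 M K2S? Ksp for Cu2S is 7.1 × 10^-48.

Cu2S(s) <=> 2 Cu^+(aq) + S^2-(aq)
Ksp = [Cu^+]^2[S^2-]
If s mol/L dissolves here, [Cu^+] = 2s, [S^2-] = 0.023 + s ≈ 0.023 (since S^2- from K2S dominates).
Ksp ≈ (2s)^2 × 0.023
s = 8.8 × 10^-24 M
Check: s = 8.8 × 10^-24 ≪ 0.023, so the approximation is valid.

s ≈ 8.8e-24 M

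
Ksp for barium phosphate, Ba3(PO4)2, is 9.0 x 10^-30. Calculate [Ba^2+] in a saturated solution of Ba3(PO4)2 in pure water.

[Ba^2+] ≈ 1.8 × 10^-6 M

Ba3(PO4)2(s) ⇌ 3 Ba^2+ + 2 PO4^3-
Ksp = [Ba^2+]^3[PO4^3-]^2
With molar solubility s: [Ba^2+] = 3s, [PO4^3-] = 2s.
Substituting: Ksp = (3s)^3(2s)^2 = 108s^5
s^5 = 9.0 x 10^-30 / 108, so s = 6.08 x 10^-7 M
[Ba^2+] = 3s = 1.8 × 10^-6 M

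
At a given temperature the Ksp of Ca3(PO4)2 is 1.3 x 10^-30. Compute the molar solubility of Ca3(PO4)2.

Ca3(PO4)2(s) <=> 3 Ca^2+ + 2 PO4^3-
Ksp = [Ca^2+]^3[PO4^3-]^2
With molar solubility s: [Ca^2+] = 3s, [PO4^3-] = 2s.
Ksp = (3s)^3(2s)^2 = 108s^5
Solving, s = (1.3 x 10^-30/108)^(1/5) = 4.1 × 10^-7 M

4.1 × 10^-7 M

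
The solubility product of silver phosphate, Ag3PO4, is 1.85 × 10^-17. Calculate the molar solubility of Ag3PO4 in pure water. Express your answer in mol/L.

s ≈ 2.88 × 10^-5 M

Ag3PO4(s) ⇌ 3 Ag^+ + PO4^3-
Ksp = [Ag^+]^3[PO4^3-]
If s mol/L of Ag3PO4 dissolves, [Ag^+] = 3s and [PO4^3-] = s.
So Ksp = (3s)^3 × s = 27s^4
s^4 = 1.85 × 10^-17 / 27, so s = 2.88 × 10^-5 M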